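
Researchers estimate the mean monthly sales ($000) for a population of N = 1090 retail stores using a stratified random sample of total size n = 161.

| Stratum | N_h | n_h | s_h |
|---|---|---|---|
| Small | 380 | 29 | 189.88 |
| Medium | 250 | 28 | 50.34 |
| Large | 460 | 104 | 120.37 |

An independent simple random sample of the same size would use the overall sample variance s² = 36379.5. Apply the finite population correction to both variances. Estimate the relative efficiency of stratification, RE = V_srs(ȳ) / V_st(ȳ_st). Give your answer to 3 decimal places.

RE ≈ 1.181

V̂(ȳ_st) = Σ W_h² (1 − n_h/N_h) s_h²/n_h, with W_h = N_h/N and N = 1090:
  stratum Small: (380/1090)²·(1 − 29/380)·189.88²/29 = 139.572
  stratum Medium: (250/1090)²·(1 − 28/250)·50.34²/28 = 4.22774
  stratum Large: (460/1090)²·(1 − 104/460)·120.37²/104 = 19.2025
V_st = 163.002
V_srs = (1 − 161/1090)·36379.5/161 = 192.584
Relative efficiency = V_srs / V_st = 192.584/163.002 = 1.1815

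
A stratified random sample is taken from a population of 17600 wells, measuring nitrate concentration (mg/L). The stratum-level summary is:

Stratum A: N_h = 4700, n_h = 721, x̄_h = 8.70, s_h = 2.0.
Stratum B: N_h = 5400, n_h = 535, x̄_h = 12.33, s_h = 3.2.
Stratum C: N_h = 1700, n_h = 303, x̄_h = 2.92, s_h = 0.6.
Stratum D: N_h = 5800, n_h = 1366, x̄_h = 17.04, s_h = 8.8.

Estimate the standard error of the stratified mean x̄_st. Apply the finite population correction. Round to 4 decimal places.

V̂(x̄_st) = Σ W_h² (1 − n_h/N_h) s_h²/n_h, with W_h = N_h/N and N = 17600:
  stratum A: (4700/17600)²·(1 − 721/4700)·2.0²/721 = 0.000334943
  stratum B: (5400/17600)²·(1 − 535/5400)·3.2²/535 = 0.00162329
  stratum C: (1700/17600)²·(1 − 303/1700)·0.6²/303 = 9.10919e-06
  stratum D: (5800/17600)²·(1 − 1366/5800)·8.8²/1366 = 0.00470666
V̂(x̄_st) = 0.00667401
SE(x̄_st) = √0.00667401 = 0.0816946

SE(x̄_st) ≈ 0.0817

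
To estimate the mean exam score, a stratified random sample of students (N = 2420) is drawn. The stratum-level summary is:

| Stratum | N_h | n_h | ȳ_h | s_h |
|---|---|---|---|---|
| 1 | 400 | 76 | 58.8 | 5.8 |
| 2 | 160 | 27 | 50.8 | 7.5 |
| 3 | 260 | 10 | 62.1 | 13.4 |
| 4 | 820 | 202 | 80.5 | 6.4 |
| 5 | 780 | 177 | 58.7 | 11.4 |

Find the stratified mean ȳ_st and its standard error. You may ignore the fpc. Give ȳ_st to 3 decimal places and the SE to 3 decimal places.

ȳ_st ≈ 65.946, SE ≈ 0.573

ȳ_st = Σ W_h ȳ_h = (400·58.8 + 160·50.8 + 260·62.1 + 820·80.5 + 780·58.7)/2420 = 65.94628
V̂(ȳ_st) = Σ W_h² s_h²/n_h, with W_h = N_h/N and N = 2420:
  stratum 1: (400/2420)²·5.8²/76 = 0.0120929
  stratum 2: (160/2420)²·7.5²/27 = 0.00910685
  stratum 3: (260/2420)²·13.4²/10 = 0.207265
  stratum 4: (820/2420)²·6.4²/202 = 0.0232812
  stratum 5: (780/2420)²·11.4²/177 = 0.0762772
V̂(ȳ_st) = 0.328023
SE(ȳ_st) = √0.328023 = 0.572733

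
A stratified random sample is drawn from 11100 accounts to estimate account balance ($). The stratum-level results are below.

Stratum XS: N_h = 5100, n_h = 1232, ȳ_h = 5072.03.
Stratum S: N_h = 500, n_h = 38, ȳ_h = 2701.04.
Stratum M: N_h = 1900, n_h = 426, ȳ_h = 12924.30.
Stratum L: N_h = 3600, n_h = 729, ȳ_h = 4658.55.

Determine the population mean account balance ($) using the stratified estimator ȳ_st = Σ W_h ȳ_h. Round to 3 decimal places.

N = Σ N_h = 11100. Stratum weights W_h = N_h/N.
ȳ_st = (5100·5072.03 + 500·2701.04 + 1900·12924.30 + 3600·4658.55) / 11100 = 6175.20928

ȳ_st ≈ 6175.209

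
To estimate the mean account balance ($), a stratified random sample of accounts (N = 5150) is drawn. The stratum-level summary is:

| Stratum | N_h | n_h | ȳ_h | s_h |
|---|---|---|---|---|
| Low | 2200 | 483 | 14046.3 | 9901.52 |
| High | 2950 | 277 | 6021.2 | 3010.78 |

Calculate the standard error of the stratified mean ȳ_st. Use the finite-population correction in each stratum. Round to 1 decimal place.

SE(ȳ_st) ≈ 196.6

V̂(ȳ_st) = Σ W_h² (1 − n_h/N_h) s_h²/n_h, with W_h = N_h/N and N = 5150:
  stratum Low: (2200/5150)²·(1 − 483/2200)·9901.52²/483 = 28909.1
  stratum High: (2950/5150)²·(1 − 277/2950)·3010.78²/277 = 9729.37
V̂(ȳ_st) = 38638.5
SE(ȳ_st) = √38638.5 = 196.567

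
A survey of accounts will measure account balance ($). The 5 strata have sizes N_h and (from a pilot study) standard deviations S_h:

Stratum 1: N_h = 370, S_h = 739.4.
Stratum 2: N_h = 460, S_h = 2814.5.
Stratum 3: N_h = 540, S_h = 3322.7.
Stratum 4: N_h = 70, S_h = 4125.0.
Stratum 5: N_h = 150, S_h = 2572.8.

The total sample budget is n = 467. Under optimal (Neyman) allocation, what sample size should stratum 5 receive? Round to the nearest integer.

Neyman allocation: n_h = n · N_h S_h / Σ N_i S_i, with n = 467.
  stratum 1: N_h·S_h = 370·739.4 = 273578.00
  stratum 2: N_h·S_h = 460·2814.5 = 1294670.00
  stratum 3: N_h·S_h = 540·3322.7 = 1794258.00
  stratum 4: N_h·S_h = 70·4125.0 = 288750.00
  stratum 5: N_h·S_h = 150·2572.8 = 385920.00
Σ N_h S_h = 4037176.00
n for stratum 5 = 467·385920.00/4037176.00 = 44.641 → 45

45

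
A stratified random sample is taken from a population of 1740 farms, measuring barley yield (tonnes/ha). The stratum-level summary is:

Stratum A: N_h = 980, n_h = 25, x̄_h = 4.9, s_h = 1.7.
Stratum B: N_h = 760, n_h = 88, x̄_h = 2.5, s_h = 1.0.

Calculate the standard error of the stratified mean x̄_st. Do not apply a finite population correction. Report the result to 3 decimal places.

V̂(x̄_st) = Σ W_h² s_h²/n_h, with W_h = N_h/N and N = 1740:
  stratum A: (980/1740)²·1.7²/25 = 0.03667
  stratum B: (760/1740)²·1.0²/88 = 0.00216793
V̂(x̄_st) = 0.038838
SE(x̄_st) = √0.038838 = 0.197074

SE(x̄_st) ≈ 0.197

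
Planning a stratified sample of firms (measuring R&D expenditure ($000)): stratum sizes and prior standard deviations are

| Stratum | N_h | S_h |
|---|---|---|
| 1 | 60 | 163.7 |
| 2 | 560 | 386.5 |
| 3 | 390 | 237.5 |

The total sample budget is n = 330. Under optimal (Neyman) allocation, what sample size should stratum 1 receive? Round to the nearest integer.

Neyman allocation: n_h = n · N_h S_h / Σ N_i S_i, with n = 330.
  stratum 1: N_h·S_h = 60·163.7 = 9822.00
  stratum 2: N_h·S_h = 560·386.5 = 216440.00
  stratum 3: N_h·S_h = 390·237.5 = 92625.00
Σ N_h S_h = 318887.00
n for stratum 1 = 330·9822.00/318887.00 = 10.164 → 10

10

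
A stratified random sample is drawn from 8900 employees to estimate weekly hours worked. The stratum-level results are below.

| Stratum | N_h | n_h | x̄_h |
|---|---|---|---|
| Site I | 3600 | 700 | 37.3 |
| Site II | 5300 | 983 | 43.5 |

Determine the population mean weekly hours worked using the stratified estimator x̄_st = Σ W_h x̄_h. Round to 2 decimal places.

N = Σ N_h = 8900. Stratum weights W_h = N_h/N.
x̄_st = (3600·37.3 + 5300·43.5) / 8900 = 40.9921

x̄_st ≈ 40.99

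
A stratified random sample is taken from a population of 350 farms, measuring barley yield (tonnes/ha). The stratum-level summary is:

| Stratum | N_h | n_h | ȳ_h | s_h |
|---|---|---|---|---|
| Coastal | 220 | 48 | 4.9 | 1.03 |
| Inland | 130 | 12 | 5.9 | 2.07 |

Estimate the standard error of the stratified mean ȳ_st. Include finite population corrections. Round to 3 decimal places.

V̂(ȳ_st) = Σ W_h² (1 − n_h/N_h) s_h²/n_h, with W_h = N_h/N and N = 350:
  stratum Coastal: (220/350)²·(1 − 48/220)·1.03²/48 = 0.00682729
  stratum Inland: (130/350)²·(1 − 12/130)·2.07²/12 = 0.0447145
V̂(ȳ_st) = 0.0515418
SE(ȳ_st) = √0.0515418 = 0.227028

SE(ȳ_st) ≈ 0.227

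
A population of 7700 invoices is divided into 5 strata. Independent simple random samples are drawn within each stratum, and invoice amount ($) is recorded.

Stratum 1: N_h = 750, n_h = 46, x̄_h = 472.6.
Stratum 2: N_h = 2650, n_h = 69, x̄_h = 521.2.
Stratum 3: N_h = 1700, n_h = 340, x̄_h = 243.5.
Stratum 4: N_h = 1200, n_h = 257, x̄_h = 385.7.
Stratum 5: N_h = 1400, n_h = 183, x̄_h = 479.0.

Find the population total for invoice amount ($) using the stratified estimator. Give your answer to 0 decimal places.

τ̂_st = Σ N_h x̄_h = 750·472.6 + 2650·521.2 + 1700·243.5 + 1200·385.7 + 1400·479.0 = 3283020

τ̂_st ≈ 3283020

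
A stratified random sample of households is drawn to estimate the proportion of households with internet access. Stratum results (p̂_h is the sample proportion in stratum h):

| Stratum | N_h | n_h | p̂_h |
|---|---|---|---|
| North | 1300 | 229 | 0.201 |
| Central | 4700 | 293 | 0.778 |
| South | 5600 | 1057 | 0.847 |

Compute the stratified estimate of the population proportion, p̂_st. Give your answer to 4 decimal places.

p̂_st ≈ 0.7466

N = 11600; stratum weights W_h = N_h/N.
p̂_st = Σ W_h p̂_h = (1300·0.201 + 4700·0.778 + 5600·0.847)/11600 = 0.74665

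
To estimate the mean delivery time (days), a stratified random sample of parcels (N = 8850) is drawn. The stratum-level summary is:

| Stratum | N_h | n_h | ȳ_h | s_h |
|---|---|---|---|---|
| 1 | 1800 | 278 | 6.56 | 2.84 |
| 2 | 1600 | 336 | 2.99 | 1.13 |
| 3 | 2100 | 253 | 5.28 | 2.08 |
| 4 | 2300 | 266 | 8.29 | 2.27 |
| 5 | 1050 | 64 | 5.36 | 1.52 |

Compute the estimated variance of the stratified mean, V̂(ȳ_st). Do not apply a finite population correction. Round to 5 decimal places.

V̂(ȳ_st) ≈ 0.00410

V̂(ȳ_st) = Σ W_h² s_h²/n_h, with W_h = N_h/N and N = 8850:
  stratum 1: (1800/8850)²·2.84²/278 = 0.00120019
  stratum 2: (1600/8850)²·1.13²/336 = 0.000124214
  stratum 3: (2100/8850)²·2.08²/253 = 0.000962849
  stratum 4: (2300/8850)²·2.27²/266 = 0.0013084
  stratum 5: (1050/8850)²·1.52²/64 = 0.000508159
V̂(ȳ_st) = 0.00410381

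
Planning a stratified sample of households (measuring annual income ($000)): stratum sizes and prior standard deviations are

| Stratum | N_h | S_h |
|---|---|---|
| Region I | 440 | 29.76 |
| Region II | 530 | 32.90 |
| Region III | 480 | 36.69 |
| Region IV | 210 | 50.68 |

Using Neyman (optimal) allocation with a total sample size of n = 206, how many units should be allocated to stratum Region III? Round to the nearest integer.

62

Neyman allocation: n_h = n · N_h S_h / Σ N_i S_i, with n = 206.
  stratum Region I: N_h·S_h = 440·29.76 = 13094.40
  stratum Region II: N_h·S_h = 530·32.90 = 17437.00
  stratum Region III: N_h·S_h = 480·36.69 = 17611.20
  stratum Region IV: N_h·S_h = 210·50.68 = 10642.80
Σ N_h S_h = 58785.40
n for stratum Region III = 206·17611.20/58785.40 = 61.714 → 62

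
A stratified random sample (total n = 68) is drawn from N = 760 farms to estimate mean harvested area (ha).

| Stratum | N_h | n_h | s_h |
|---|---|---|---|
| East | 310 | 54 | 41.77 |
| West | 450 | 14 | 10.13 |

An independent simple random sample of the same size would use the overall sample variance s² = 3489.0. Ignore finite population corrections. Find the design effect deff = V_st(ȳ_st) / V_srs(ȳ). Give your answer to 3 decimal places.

deff ≈ 0.155

V̂(ȳ_st) = Σ W_h² s_h²/n_h, with W_h = N_h/N and N = 760:
  stratum East: (310/760)²·41.77²/54 = 5.37566
  stratum West: (450/760)²·10.13²/14 = 2.56974
V_st = 7.94539
V_srs = s²/n = 3489.0/68 = 51.3088
deff = V_st / V_srs = 7.94539/51.3088 = 0.1549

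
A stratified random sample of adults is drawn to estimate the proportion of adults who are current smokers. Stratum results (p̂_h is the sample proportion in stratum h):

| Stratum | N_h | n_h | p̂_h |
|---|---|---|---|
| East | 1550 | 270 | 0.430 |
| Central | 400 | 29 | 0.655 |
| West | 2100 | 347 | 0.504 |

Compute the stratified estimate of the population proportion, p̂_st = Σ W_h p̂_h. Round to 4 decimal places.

p̂_st ≈ 0.4906

N = 4050; stratum weights W_h = N_h/N.
p̂_st = Σ W_h p̂_h = (1550·0.430 + 400·0.655 + 2100·0.504)/4050 = 0.49059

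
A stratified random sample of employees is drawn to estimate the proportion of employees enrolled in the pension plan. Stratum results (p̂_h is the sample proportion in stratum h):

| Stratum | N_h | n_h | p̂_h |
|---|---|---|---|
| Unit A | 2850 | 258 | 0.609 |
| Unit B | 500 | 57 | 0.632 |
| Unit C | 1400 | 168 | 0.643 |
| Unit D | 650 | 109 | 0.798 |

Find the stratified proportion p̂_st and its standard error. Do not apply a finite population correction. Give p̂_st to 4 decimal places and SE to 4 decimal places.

p̂_st ≈ 0.6427, SE ≈ 0.0202

N = 5400; stratum weights W_h = N_h/N.
p̂_st = Σ W_h p̂_h = (2850·0.609 + 500·0.632 + 1400·0.643 + 650·0.798)/5400 = 0.64269
V̂(p̂_st) = Σ W_h² p̂_h(1−p̂_h)/(n_h−1):
  stratum Unit A: (2850/5400)²·0.609·0.391/257 = 0.000258085
  stratum Unit B: (500/5400)²·0.632·0.368/56 = 3.56065e-05
  stratum Unit C: (1400/5400)²·0.643·0.357/167 = 9.23913e-05
  stratum Unit D: (650/5400)²·0.798·0.202/108 = 2.16257e-05
V̂(p̂_st) = 0.000407709; SE = √V̂ = 0.0201918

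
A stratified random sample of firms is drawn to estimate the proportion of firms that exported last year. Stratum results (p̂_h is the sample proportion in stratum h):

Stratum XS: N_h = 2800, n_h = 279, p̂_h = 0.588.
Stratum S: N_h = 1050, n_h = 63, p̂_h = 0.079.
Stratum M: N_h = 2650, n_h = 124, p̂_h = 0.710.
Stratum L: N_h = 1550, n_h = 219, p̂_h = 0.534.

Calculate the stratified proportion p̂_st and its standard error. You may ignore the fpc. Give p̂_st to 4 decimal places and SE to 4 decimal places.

p̂_st ≈ 0.5514, SE ≈ 0.0187

N = 8050; stratum weights W_h = N_h/N.
p̂_st = Σ W_h p̂_h = (2800·0.588 + 1050·0.079 + 2650·0.710 + 1550·0.534)/8050 = 0.55137
V̂(p̂_st) = Σ W_h² p̂_h(1−p̂_h)/(n_h−1):
  stratum XS: (2800/8050)²·0.588·0.412/278 = 0.000105428
  stratum S: (1050/8050)²·0.079·0.921/62 = 1.99656e-05
  stratum M: (2650/8050)²·0.710·0.290/123 = 0.000181406
  stratum L: (1550/8050)²·0.534·0.466/218 = 4.23197e-05
V̂(p̂_st) = 0.000349119; SE = √V̂ = 0.0186847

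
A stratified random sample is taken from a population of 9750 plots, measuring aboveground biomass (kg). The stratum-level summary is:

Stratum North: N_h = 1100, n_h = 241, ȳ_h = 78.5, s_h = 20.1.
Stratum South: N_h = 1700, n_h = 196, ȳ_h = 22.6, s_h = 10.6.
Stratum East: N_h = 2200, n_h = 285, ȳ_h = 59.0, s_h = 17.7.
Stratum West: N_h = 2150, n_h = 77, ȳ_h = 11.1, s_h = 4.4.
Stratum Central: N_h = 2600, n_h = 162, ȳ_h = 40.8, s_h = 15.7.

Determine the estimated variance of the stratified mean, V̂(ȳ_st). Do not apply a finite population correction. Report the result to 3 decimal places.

V̂(ȳ_st) ≈ 0.215

V̂(ȳ_st) = Σ W_h² s_h²/n_h, with W_h = N_h/N and N = 9750:
  stratum North: (1100/9750)²·20.1²/241 = 0.0213379
  stratum South: (1700/9750)²·10.6²/196 = 0.0174279
  stratum East: (2200/9750)²·17.7²/285 = 0.0559677
  stratum West: (2150/9750)²·4.4²/77 = 0.0122259
  stratum Central: (2600/9750)²·15.7²/162 = 0.108199
V̂(ȳ_st) = 0.215158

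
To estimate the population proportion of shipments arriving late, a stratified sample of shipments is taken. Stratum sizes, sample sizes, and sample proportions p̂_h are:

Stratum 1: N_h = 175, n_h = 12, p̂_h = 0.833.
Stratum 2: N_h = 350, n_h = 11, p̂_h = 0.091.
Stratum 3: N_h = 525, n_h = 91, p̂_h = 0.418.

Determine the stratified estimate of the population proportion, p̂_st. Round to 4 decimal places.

p̂_st ≈ 0.3782

N = 1050; stratum weights W_h = N_h/N.
p̂_st = Σ W_h p̂_h = (175·0.833 + 350·0.091 + 525·0.418)/1050 = 0.37817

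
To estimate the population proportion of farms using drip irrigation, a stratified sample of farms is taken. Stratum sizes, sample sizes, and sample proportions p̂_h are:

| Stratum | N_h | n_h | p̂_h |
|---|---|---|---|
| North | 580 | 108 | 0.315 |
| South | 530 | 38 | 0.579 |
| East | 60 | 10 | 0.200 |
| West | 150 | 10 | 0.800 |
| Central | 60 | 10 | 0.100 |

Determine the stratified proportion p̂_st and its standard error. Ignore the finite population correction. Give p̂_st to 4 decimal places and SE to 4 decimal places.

N = 1380; stratum weights W_h = N_h/N.
p̂_st = Σ W_h p̂_h = (580·0.315 + 530·0.579 + 60·0.200 + 150·0.800 + 60·0.100)/1380 = 0.45476
V̂(p̂_st) = Σ W_h² p̂_h(1−p̂_h)/(n_h−1):
  stratum North: (580/1380)²·0.315·0.685/107 = 0.000356217
  stratum South: (530/1380)²·0.579·0.421/37 = 0.000971745
  stratum East: (60/1380)²·0.200·0.800/9 = 3.36064e-05
  stratum West: (150/1380)²·0.800·0.200/9 = 0.00021004
  stratum Central: (60/1380)²·0.100·0.900/9 = 1.89036e-05
V̂(p̂_st) = 0.00159051; SE = √V̂ = 0.0398812

p̂_st ≈ 0.4548, SE ≈ 0.0399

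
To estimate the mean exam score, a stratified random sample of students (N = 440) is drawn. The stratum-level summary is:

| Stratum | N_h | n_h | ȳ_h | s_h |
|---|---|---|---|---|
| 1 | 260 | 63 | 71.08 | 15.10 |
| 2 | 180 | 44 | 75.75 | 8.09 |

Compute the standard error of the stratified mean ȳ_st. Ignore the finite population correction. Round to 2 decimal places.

SE(ȳ_st) ≈ 1.23

V̂(ȳ_st) = Σ W_h² s_h²/n_h, with W_h = N_h/N and N = 440:
  stratum 1: (260/440)²·15.10²/63 = 1.26373
  stratum 2: (180/440)²·8.09²/44 = 0.248934
V̂(ȳ_st) = 1.51267
SE(ȳ_st) = √1.51267 = 1.2299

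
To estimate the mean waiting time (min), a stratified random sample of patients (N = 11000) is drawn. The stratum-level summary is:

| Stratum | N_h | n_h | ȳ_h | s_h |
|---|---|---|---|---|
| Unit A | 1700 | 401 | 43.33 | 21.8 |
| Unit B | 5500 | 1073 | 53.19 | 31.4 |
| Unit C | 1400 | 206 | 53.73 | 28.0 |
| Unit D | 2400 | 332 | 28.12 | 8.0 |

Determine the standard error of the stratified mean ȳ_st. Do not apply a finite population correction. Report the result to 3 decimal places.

SE(ȳ_st) ≈ 0.573

V̂(ȳ_st) = Σ W_h² s_h²/n_h, with W_h = N_h/N and N = 11000:
  stratum Unit A: (1700/11000)²·21.8²/401 = 0.0283062
  stratum Unit B: (5500/11000)²·31.4²/1073 = 0.22972
  stratum Unit C: (1400/11000)²·28.0²/206 = 0.0616481
  stratum Unit D: (2400/11000)²·8.0²/332 = 0.00917654
V̂(ȳ_st) = 0.328851
SE(ȳ_st) = √0.328851 = 0.573455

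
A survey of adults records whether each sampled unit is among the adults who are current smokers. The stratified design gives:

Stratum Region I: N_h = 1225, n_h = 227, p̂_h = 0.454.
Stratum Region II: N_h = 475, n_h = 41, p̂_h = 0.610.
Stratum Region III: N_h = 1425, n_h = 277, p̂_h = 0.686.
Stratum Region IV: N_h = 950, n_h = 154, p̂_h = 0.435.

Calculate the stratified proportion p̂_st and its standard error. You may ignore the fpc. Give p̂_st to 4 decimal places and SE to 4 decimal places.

p̂_st ≈ 0.5489, SE ≈ 0.0190

N = 4075; stratum weights W_h = N_h/N.
p̂_st = Σ W_h p̂_h = (1225·0.454 + 475·0.610 + 1425·0.686 + 950·0.435)/4075 = 0.54888
V̂(p̂_st) = Σ W_h² p̂_h(1−p̂_h)/(n_h−1):
  stratum Region I: (1225/4075)²·0.454·0.546/226 = 9.9119e-05
  stratum Region II: (475/4075)²·0.610·0.390/40 = 8.08102e-05
  stratum Region III: (1425/4075)²·0.686·0.314/276 = 9.54375e-05
  stratum Region IV: (950/4075)²·0.435·0.565/153 = 8.73048e-05
V̂(p̂_st) = 0.000362672; SE = √V̂ = 0.0190439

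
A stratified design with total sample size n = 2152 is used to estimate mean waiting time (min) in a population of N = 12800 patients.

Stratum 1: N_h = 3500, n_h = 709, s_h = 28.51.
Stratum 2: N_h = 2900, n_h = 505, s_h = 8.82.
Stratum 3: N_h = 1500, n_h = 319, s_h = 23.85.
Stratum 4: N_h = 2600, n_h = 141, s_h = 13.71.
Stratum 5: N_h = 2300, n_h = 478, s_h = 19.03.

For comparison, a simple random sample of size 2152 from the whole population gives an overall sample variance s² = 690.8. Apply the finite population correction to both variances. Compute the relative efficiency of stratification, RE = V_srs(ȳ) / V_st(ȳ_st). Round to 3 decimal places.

V̂(ȳ_st) = Σ W_h² (1 − n_h/N_h) s_h²/n_h, with W_h = N_h/N and N = 12800:
  stratum 1: (3500/12800)²·(1 − 709/3500)·28.51²/709 = 0.0683528
  stratum 2: (2900/12800)²·(1 − 505/2900)·8.82²/505 = 0.00653024
  stratum 3: (1500/12800)²·(1 − 319/1500)·23.85²/319 = 0.01928
  stratum 4: (2600/12800)²·(1 − 141/2600)·13.71²/141 = 0.0520197
  stratum 5: (2300/12800)²·(1 − 478/2300)·19.03²/478 = 0.0193779
V_st = 0.165561
V_srs = (1 − 2152/12800)·690.8/2152 = 0.267035
Relative efficiency = V_srs / V_st = 0.267035/0.165561 = 1.6129

RE ≈ 1.613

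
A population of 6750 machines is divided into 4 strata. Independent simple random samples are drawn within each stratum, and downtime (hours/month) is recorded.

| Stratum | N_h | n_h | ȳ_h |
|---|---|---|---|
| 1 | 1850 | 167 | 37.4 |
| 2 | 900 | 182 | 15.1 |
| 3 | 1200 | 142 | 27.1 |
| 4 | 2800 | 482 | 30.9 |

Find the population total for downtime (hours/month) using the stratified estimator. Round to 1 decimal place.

τ̂_st ≈ 201820.0

τ̂_st = Σ N_h ȳ_h = 1850·37.4 + 900·15.1 + 1200·27.1 + 2800·30.9 = 201820.0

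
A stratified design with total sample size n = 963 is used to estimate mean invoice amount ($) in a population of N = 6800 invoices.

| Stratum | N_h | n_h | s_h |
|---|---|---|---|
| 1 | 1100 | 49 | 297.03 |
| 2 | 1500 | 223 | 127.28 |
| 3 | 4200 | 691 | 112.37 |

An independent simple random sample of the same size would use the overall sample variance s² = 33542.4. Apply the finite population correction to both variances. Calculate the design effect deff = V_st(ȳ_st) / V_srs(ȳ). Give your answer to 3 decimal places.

V̂(ȳ_st) = Σ W_h² (1 − n_h/N_h) s_h²/n_h, with W_h = N_h/N and N = 6800:
  stratum 1: (1100/6800)²·(1 − 49/1100)·297.03²/49 = 45.0176
  stratum 2: (1500/6800)²·(1 − 223/1500)·127.28²/223 = 3.0094
  stratum 3: (4200/6800)²·(1 − 691/4200)·112.37²/691 = 5.82422
V_st = 53.8512
V_srs = (1 − 963/6800)·33542.4/963 = 29.8984
deff = V_st / V_srs = 53.8512/29.8984 = 1.8011

deff ≈ 1.801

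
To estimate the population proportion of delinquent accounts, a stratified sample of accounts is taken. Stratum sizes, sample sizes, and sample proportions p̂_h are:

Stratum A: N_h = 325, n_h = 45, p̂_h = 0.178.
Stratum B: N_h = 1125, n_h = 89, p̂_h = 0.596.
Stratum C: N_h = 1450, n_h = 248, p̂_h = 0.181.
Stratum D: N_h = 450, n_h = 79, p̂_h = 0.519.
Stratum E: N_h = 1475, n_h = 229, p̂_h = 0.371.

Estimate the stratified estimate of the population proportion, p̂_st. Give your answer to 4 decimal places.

N = 4825; stratum weights W_h = N_h/N.
p̂_st = Σ W_h p̂_h = (325·0.178 + 1125·0.596 + 1450·0.181 + 450·0.519 + 1475·0.371)/4825 = 0.36717

p̂_st ≈ 0.3672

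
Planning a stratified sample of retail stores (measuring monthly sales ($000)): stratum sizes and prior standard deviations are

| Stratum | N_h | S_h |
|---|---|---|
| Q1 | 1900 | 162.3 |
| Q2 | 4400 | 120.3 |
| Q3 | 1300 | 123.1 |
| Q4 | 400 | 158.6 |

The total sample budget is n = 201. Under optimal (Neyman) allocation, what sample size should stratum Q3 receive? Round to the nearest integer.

Neyman allocation: n_h = n · N_h S_h / Σ N_i S_i, with n = 201.
  stratum Q1: N_h·S_h = 1900·162.3 = 308370.00
  stratum Q2: N_h·S_h = 4400·120.3 = 529320.00
  stratum Q3: N_h·S_h = 1300·123.1 = 160030.00
  stratum Q4: N_h·S_h = 400·158.6 = 63440.00
Σ N_h S_h = 1061160.00
n for stratum Q3 = 201·160030.00/1061160.00 = 30.312 → 30

30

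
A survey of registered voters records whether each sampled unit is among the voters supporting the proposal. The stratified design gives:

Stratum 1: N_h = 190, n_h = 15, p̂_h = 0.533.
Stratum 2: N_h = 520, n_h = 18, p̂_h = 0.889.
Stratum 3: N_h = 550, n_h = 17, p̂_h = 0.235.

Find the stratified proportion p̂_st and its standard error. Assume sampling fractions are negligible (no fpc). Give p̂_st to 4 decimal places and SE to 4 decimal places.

p̂_st ≈ 0.5498, SE ≈ 0.0594

N = 1260; stratum weights W_h = N_h/N.
p̂_st = Σ W_h p̂_h = (190·0.533 + 520·0.889 + 550·0.235)/1260 = 0.54984
V̂(p̂_st) = Σ W_h² p̂_h(1−p̂_h)/(n_h−1):
  stratum 1: (190/1260)²·0.533·0.467/14 = 0.00040428
  stratum 2: (520/1260)²·0.889·0.111/17 = 0.000988647
  stratum 3: (550/1260)²·0.235·0.765/16 = 0.00214089
V̂(p̂_st) = 0.00353381; SE = √V̂ = 0.0594459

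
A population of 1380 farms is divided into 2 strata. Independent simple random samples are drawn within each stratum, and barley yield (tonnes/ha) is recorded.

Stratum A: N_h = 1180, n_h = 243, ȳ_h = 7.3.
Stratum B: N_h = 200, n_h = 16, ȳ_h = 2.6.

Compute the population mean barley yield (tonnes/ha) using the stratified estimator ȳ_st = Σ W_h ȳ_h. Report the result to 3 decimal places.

N = Σ N_h = 1380. Stratum weights W_h = N_h/N.
ȳ_st = (1180·7.3 + 200·2.6) / 1380 = 6.61884

ȳ_st ≈ 6.619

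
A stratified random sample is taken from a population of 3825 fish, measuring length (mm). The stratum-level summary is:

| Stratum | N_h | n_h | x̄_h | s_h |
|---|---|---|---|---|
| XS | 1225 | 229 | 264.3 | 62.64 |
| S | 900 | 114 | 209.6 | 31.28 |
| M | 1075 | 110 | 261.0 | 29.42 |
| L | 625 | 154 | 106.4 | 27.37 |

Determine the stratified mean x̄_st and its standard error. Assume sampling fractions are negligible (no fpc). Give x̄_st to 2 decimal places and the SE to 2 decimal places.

x̄_st = Σ W_h x̄_h = (1225·264.3 + 900·209.6 + 1075·261.0 + 625·106.4)/3825 = 224.70131
V̂(x̄_st) = Σ W_h² s_h²/n_h, with W_h = N_h/N and N = 3825:
  stratum XS: (1225/3825)²·62.64²/229 = 1.75743
  stratum S: (900/3825)²·31.28²/114 = 0.475172
  stratum M: (1075/3825)²·29.42²/110 = 0.621508
  stratum L: (625/3825)²·27.37²/154 = 0.129875
V̂(x̄_st) = 2.98398
SE(x̄_st) = √2.98398 = 1.72742

x̄_st ≈ 224.70, SE ≈ 1.73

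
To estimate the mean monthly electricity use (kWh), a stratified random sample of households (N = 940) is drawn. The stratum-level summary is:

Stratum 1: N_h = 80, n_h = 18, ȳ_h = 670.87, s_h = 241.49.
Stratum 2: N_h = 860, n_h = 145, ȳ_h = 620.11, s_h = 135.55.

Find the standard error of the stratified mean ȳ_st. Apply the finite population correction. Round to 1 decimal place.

V̂(ȳ_st) = Σ W_h² (1 − n_h/N_h) s_h²/n_h, with W_h = N_h/N and N = 940:
  stratum 1: (80/940)²·(1 − 18/80)·241.49²/18 = 18.1866
  stratum 2: (860/940)²·(1 − 145/860)·135.55²/145 = 88.182
V̂(ȳ_st) = 106.369
SE(ȳ_st) = √106.369 = 10.3135

SE(ȳ_st) ≈ 10.3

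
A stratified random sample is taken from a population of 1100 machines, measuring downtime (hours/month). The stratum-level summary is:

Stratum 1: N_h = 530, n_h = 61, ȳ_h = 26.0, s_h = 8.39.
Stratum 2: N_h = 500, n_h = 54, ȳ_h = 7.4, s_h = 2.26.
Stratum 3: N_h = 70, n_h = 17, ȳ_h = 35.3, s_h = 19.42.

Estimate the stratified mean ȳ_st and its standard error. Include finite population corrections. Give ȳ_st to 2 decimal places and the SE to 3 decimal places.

ȳ_st ≈ 18.14, SE ≈ 0.568

ȳ_st = Σ W_h ȳ_h = (530·26.0 + 500·7.4 + 70·35.3)/1100 = 18.13727
V̂(ȳ_st) = Σ W_h² (1 − n_h/N_h) s_h²/n_h, with W_h = N_h/N and N = 1100:
  stratum 1: (530/1100)²·(1 − 61/530)·8.39²/61 = 0.23706
  stratum 2: (500/1100)²·(1 − 54/500)·2.26²/54 = 0.0174318
  stratum 3: (70/1100)²·(1 − 17/70)·19.42²/17 = 0.0680202
V̂(ȳ_st) = 0.322512
SE(ȳ_st) = √0.322512 = 0.567901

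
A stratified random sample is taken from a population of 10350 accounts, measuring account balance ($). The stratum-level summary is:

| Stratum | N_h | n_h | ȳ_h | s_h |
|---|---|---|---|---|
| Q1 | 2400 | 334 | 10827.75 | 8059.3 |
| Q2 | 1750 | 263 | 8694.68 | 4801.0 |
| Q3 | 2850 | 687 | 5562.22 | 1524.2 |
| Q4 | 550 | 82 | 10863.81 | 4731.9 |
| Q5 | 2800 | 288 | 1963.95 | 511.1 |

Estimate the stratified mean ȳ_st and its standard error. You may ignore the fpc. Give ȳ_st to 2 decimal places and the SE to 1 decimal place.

ȳ_st ≈ 6621.14, SE ≈ 118.6

ȳ_st = Σ W_h ȳ_h = (2400·10827.75 + 1750·8694.68 + 2850·5562.22 + 550·10863.81 + 2800·1963.95)/10350 = 6621.13744
V̂(ȳ_st) = Σ W_h² s_h²/n_h, with W_h = N_h/N and N = 10350:
  stratum Q1: (2400/10350)²·8059.3²/334 = 10456.6
  stratum Q2: (1750/10350)²·4801.0²/263 = 2505.55
  stratum Q3: (2850/10350)²·1524.2²/687 = 256.411
  stratum Q4: (550/10350)²·4731.9²/82 = 771.084
  stratum Q5: (2800/10350)²·511.1²/288 = 66.3827
V̂(ȳ_st) = 14056
SE(ȳ_st) = √14056 = 118.558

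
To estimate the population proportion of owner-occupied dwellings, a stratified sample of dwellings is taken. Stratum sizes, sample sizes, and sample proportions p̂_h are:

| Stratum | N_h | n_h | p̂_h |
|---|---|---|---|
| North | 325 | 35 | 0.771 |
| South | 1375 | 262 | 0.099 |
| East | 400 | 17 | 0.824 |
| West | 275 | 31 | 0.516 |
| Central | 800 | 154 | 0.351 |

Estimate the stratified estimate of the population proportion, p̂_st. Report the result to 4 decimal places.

p̂_st ≈ 0.3587

N = 3175; stratum weights W_h = N_h/N.
p̂_st = Σ W_h p̂_h = (325·0.771 + 1375·0.099 + 400·0.824 + 275·0.516 + 800·0.351)/3175 = 0.35874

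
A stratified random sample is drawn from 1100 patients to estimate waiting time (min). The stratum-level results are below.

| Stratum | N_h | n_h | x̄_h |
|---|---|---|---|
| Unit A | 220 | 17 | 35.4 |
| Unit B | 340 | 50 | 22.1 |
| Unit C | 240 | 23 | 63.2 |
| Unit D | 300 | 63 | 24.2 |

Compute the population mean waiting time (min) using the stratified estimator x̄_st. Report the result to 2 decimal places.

N = Σ N_h = 1100. Stratum weights W_h = N_h/N.
x̄_st = (220·35.4 + 340·22.1 + 240·63.2 + 300·24.2) / 1100 = 34.3000

x̄_st ≈ 34.30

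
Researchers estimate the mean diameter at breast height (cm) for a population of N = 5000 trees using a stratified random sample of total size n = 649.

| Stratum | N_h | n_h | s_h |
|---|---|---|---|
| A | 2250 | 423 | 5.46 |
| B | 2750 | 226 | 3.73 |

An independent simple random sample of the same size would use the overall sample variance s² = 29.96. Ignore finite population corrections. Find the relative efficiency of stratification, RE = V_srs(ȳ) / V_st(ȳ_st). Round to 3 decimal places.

RE ≈ 1.403

V̂(ȳ_st) = Σ W_h² s_h²/n_h, with W_h = N_h/N and N = 5000:
  stratum A: (2250/5000)²·5.46²/423 = 0.0142715
  stratum B: (2750/5000)²·3.73²/226 = 0.0186224
V_st = 0.0328939
V_srs = s²/n = 29.96/649 = 0.0461633
Relative efficiency = V_srs / V_st = 0.0461633/0.0328939 = 1.4034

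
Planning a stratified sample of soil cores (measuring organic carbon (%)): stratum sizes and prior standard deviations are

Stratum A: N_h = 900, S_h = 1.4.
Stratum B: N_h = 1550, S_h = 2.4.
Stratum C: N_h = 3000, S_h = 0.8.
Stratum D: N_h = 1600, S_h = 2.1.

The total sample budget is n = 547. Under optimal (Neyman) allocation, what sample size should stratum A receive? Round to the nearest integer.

64

Neyman allocation: n_h = n · N_h S_h / Σ N_i S_i, with n = 547.
  stratum A: N_h·S_h = 900·1.4 = 1260.00
  stratum B: N_h·S_h = 1550·2.4 = 3720.00
  stratum C: N_h·S_h = 3000·0.8 = 2400.00
  stratum D: N_h·S_h = 1600·2.1 = 3360.00
Σ N_h S_h = 10740.00
n for stratum A = 547·1260.00/10740.00 = 64.173 → 64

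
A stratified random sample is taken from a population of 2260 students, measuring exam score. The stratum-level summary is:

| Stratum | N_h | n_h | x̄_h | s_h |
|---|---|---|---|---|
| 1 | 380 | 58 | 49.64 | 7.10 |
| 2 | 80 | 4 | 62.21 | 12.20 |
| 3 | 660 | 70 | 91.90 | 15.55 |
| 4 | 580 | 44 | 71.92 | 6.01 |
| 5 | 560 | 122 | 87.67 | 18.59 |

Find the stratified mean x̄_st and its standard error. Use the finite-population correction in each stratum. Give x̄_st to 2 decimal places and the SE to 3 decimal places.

x̄_st = Σ W_h x̄_h = (380·49.64 + 80·62.21 + 660·91.90 + 580·71.92 + 560·87.67)/2260 = 77.56761
V̂(x̄_st) = Σ W_h² (1 − n_h/N_h) s_h²/n_h, with W_h = N_h/N and N = 2260:
  stratum 1: (380/2260)²·(1 − 58/380)·7.10²/58 = 0.0208215
  stratum 2: (80/2260)²·(1 − 4/80)·12.20²/4 = 0.0442941
  stratum 3: (660/2260)²·(1 − 70/660)·15.55²/70 = 0.263355
  stratum 4: (580/2260)²·(1 − 44/580)·6.01²/44 = 0.0499657
  stratum 5: (560/2260)²·(1 − 122/560)·18.59²/122 = 0.136033
V̂(x̄_st) = 0.514469
SE(x̄_st) = √0.514469 = 0.717265

x̄_st ≈ 77.57, SE ≈ 0.717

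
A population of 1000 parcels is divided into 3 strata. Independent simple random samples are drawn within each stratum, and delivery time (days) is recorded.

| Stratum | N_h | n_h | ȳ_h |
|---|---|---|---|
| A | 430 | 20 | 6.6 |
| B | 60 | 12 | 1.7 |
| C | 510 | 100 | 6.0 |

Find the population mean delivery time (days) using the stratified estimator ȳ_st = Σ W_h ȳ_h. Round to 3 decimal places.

ȳ_st ≈ 6.000

N = Σ N_h = 1000. Stratum weights W_h = N_h/N.
ȳ_st = (430·6.6 + 60·1.7 + 510·6.0) / 1000 = 6.00000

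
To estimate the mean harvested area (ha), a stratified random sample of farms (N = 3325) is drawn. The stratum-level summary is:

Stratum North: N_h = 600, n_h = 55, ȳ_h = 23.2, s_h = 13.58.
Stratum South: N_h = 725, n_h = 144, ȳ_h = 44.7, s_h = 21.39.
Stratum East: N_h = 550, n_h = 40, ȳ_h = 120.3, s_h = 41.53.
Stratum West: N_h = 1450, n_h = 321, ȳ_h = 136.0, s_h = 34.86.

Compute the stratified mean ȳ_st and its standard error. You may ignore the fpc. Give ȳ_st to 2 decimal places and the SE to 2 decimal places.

ȳ_st ≈ 93.14, SE ≈ 1.47

ȳ_st = Σ W_h ȳ_h = (600·23.2 + 725·44.7 + 550·120.3 + 1450·136.0)/3325 = 93.14060
V̂(ȳ_st) = Σ W_h² s_h²/n_h, with W_h = N_h/N and N = 3325:
  stratum North: (600/3325)²·13.58²/55 = 0.109183
  stratum South: (725/3325)²·21.39²/144 = 0.151061
  stratum East: (550/3325)²·41.53²/40 = 1.17979
  stratum West: (1450/3325)²·34.86²/321 = 0.71995
V̂(ȳ_st) = 2.15999
SE(ȳ_st) = √2.15999 = 1.46969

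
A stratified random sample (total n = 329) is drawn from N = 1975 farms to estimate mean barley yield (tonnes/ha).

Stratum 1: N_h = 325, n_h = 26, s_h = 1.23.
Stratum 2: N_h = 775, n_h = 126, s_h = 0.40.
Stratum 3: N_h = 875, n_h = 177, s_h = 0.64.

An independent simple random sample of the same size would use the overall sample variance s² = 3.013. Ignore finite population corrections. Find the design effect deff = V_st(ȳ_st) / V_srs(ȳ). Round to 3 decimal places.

deff ≈ 0.243

V̂(ȳ_st) = Σ W_h² s_h²/n_h, with W_h = N_h/N and N = 1975:
  stratum 1: (325/1975)²·1.23²/26 = 0.00157568
  stratum 2: (775/1975)²·0.40²/126 = 0.000195532
  stratum 3: (875/1975)²·0.64²/177 = 0.000454222
V_st = 0.00222544
V_srs = s²/n = 3.013/329 = 0.00915805
deff = V_st / V_srs = 0.00222544/0.00915805 = 0.2430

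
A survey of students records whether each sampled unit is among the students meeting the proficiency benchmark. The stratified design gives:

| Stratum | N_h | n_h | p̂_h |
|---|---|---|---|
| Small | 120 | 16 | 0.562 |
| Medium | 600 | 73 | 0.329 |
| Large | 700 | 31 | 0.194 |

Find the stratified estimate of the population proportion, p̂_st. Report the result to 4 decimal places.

N = 1420; stratum weights W_h = N_h/N.
p̂_st = Σ W_h p̂_h = (120·0.562 + 600·0.329 + 700·0.194)/1420 = 0.28214

p̂_st ≈ 0.2821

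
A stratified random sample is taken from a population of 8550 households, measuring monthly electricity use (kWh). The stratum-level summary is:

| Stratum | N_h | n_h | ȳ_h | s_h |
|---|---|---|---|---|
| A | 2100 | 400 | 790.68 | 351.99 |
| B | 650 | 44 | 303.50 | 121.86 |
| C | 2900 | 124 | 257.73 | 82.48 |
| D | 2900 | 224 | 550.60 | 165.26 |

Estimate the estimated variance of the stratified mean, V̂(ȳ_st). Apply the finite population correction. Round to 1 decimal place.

V̂(ȳ_st) = Σ W_h² (1 − n_h/N_h) s_h²/n_h, with W_h = N_h/N and N = 8550:
  stratum A: (2100/8550)²·(1 − 400/2100)·351.99²/400 = 15.1264
  stratum B: (650/8550)²·(1 − 44/650)·121.86²/44 = 1.81854
  stratum C: (2900/8550)²·(1 − 124/2900)·82.48²/124 = 6.04172
  stratum D: (2900/8550)²·(1 − 224/2900)·165.26²/224 = 12.9431
V̂(ȳ_st) = 35.9298

V̂(ȳ_st) ≈ 35.9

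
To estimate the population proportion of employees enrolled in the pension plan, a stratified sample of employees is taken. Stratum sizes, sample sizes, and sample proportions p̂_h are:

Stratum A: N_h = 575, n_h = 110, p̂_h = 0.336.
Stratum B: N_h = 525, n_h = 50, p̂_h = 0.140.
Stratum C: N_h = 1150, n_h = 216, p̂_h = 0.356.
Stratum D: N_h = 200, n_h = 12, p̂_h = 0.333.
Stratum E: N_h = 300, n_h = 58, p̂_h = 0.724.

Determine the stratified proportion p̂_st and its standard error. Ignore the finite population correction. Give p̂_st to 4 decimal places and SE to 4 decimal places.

N = 2750; stratum weights W_h = N_h/N.
p̂_st = Σ W_h p̂_h = (575·0.336 + 525·0.140 + 1150·0.356 + 200·0.333 + 300·0.724)/2750 = 0.34905
V̂(p̂_st) = Σ W_h² p̂_h(1−p̂_h)/(n_h−1):
  stratum A: (575/2750)²·0.336·0.664/109 = 8.94852e-05
  stratum B: (525/2750)²·0.140·0.860/49 = 8.95537e-05
  stratum C: (1150/2750)²·0.356·0.644/215 = 0.000186478
  stratum D: (200/2750)²·0.333·0.667/11 = 0.0001068
  stratum E: (300/2750)²·0.724·0.276/57 = 4.17205e-05
V̂(p̂_st) = 0.000514038; SE = √V̂ = 0.0226724

p̂_st ≈ 0.3491, SE ≈ 0.0227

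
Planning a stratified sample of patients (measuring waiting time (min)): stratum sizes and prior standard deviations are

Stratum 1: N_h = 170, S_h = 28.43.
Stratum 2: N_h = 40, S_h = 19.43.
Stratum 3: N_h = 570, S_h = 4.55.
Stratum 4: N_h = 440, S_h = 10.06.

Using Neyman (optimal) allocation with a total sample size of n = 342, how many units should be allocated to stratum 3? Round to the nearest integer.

Neyman allocation: n_h = n · N_h S_h / Σ N_i S_i, with n = 342.
  stratum 1: N_h·S_h = 170·28.43 = 4833.10
  stratum 2: N_h·S_h = 40·19.43 = 777.20
  stratum 3: N_h·S_h = 570·4.55 = 2593.50
  stratum 4: N_h·S_h = 440·10.06 = 4426.40
Σ N_h S_h = 12630.20
n for stratum 3 = 342·2593.50/12630.20 = 70.227 → 70

70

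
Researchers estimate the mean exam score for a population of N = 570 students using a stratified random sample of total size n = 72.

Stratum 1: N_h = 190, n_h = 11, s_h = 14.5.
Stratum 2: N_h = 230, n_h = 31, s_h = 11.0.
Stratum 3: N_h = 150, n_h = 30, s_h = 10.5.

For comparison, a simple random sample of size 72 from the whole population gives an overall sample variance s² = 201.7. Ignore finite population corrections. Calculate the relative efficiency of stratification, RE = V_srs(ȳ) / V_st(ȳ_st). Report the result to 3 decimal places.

RE ≈ 0.930

V̂(ȳ_st) = Σ W_h² s_h²/n_h, with W_h = N_h/N and N = 570:
  stratum 1: (190/570)²·14.5²/11 = 2.12374
  stratum 2: (230/570)²·11.0²/31 = 0.635521
  stratum 3: (150/570)²·10.5²/30 = 0.254501
V_st = 3.01376
V_srs = s²/n = 201.7/72 = 2.80139
Relative efficiency = V_srs / V_st = 2.80139/3.01376 = 0.9295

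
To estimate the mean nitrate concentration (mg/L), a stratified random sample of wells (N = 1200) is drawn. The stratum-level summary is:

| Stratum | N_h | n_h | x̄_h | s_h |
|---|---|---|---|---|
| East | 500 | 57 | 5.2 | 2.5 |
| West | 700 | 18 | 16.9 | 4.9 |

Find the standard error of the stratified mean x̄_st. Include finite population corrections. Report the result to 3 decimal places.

SE(x̄_st) ≈ 0.678

V̂(x̄_st) = Σ W_h² (1 − n_h/N_h) s_h²/n_h, with W_h = N_h/N and N = 1200:
  stratum East: (500/1200)²·(1 − 57/500)·2.5²/57 = 0.0168662
  stratum West: (700/1200)²·(1 − 18/700)·4.9²/18 = 0.442221
V̂(x̄_st) = 0.459087
SE(x̄_st) = √0.459087 = 0.67756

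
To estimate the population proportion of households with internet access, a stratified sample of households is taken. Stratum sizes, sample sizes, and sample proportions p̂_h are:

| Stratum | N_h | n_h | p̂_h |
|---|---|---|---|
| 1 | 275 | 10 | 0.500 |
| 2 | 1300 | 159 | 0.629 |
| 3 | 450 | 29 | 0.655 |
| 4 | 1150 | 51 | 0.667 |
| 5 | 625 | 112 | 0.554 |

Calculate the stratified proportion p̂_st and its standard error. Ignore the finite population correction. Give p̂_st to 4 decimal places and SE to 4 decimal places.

p̂_st ≈ 0.6219, SE ≈ 0.0300

N = 3800; stratum weights W_h = N_h/N.
p̂_st = Σ W_h p̂_h = (275·0.500 + 1300·0.629 + 450·0.655 + 1150·0.667 + 625·0.554)/3800 = 0.62191
V̂(p̂_st) = Σ W_h² p̂_h(1−p̂_h)/(n_h−1):
  stratum 1: (275/3800)²·0.500·0.500/9 = 0.000145477
  stratum 2: (1300/3800)²·0.629·0.371/158 = 0.000172857
  stratum 3: (450/3800)²·0.655·0.345/28 = 0.000113178
  stratum 4: (1150/3800)²·0.667·0.333/50 = 0.000406845
  stratum 5: (625/3800)²·0.554·0.446/111 = 6.02164e-05
V̂(p̂_st) = 0.000898573; SE = √V̂ = 0.0299762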